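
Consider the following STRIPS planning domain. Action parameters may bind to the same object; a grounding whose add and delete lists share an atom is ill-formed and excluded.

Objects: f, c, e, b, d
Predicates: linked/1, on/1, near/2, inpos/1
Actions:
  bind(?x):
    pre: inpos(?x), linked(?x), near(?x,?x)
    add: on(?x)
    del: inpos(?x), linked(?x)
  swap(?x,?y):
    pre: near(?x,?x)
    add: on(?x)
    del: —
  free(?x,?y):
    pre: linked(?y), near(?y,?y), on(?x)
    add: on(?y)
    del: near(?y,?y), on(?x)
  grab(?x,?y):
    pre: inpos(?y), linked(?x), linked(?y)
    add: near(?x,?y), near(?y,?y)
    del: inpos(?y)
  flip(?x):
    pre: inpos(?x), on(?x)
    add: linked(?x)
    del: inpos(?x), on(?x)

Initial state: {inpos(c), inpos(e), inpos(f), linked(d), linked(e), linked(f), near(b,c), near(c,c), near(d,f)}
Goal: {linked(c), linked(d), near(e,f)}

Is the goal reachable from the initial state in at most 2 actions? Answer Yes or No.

No

1. swap(c,f)  →  {inpos(c), inpos(e), inpos(f), linked(d), linked(e), linked(f), near(b,c), near(c,c), near(d,f), on(c)}
2. grab(e,f)  →  {inpos(c), inpos(e), linked(d), linked(e), linked(f), near(b,c), near(c,c), near(d,f), near(e,f), near(f,f), on(c)}
3. flip(c)  →  {inpos(e), linked(c), linked(d), linked(e), linked(f), near(b,c), near(c,c), near(d,f), near(e,f), near(f,f)}
optimal plan length = 3; 3 > 2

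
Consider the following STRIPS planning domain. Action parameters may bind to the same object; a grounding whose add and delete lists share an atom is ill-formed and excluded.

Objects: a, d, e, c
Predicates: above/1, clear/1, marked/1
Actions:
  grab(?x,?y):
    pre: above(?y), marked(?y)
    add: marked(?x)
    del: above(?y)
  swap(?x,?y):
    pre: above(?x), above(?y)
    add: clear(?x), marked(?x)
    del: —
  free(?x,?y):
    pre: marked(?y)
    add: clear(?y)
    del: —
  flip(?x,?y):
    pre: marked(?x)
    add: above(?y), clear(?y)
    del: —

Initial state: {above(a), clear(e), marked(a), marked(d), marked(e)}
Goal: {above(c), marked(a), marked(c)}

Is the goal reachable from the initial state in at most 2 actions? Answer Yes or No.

Yes

1. grab(c,a)  →  {clear(e), marked(a), marked(c), marked(d), marked(e)}
2. flip(a,c)  →  {above(c), clear(c), clear(e), marked(a), marked(c), marked(d), marked(e)}
optimal plan length = 2; 2 ≤ 2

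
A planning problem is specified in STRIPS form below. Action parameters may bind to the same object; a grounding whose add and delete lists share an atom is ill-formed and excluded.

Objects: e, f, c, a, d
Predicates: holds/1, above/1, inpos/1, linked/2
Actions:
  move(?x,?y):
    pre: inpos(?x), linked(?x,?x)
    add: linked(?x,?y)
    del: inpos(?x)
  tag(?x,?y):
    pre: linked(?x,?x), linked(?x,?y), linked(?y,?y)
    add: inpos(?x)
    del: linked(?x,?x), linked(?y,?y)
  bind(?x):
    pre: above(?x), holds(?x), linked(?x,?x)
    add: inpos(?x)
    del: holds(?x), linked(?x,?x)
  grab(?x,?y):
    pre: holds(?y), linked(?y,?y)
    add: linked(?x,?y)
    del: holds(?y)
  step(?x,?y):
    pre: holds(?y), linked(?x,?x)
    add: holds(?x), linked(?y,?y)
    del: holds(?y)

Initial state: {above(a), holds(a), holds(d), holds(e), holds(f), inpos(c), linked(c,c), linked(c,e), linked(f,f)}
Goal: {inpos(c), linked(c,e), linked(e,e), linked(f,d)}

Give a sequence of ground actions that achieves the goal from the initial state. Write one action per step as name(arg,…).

1. step(f,d)  →  {above(a), holds(a), holds(e), holds(f), inpos(c), linked(c,c), linked(c,e), linked(d,d), linked(f,f)}
2. step(d,e)  →  {above(a), holds(a), holds(d), holds(f), inpos(c), linked(c,c), linked(c,e), linked(d,d), linked(e,e), linked(f,f)}
3. grab(f,d)  →  {above(a), holds(a), holds(f), inpos(c), linked(c,c), linked(c,e), linked(d,d), linked(e,e), linked(f,d), linked(f,f)}

step(f,d); step(d,e); grab(f,d)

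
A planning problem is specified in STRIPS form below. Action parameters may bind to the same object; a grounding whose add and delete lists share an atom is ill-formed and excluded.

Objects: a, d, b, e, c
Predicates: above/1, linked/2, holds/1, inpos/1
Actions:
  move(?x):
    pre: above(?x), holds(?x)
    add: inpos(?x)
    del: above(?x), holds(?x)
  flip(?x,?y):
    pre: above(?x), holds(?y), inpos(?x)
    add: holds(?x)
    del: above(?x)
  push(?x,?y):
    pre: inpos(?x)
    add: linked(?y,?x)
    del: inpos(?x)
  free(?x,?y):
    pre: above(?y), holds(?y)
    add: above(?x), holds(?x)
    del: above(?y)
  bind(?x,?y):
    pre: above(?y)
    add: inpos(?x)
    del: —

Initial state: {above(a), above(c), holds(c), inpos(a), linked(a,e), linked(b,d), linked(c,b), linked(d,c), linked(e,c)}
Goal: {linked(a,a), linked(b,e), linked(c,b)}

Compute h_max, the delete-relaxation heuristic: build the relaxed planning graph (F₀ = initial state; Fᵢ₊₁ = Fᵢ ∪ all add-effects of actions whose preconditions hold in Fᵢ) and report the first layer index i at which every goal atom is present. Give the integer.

F0 = init (9 atoms)
F1 = F0 ∪ {above(b), above(d), above(e), holds(a), holds(b), holds(d), holds(e), inpos(b), inpos(c), inpos(d), inpos(e), linked(a,a), linked(b,a), linked(c,a), linked(d,a), linked(e,a)}  (25 atoms)
F2 = F1 ∪ {linked(a,b), linked(a,c), linked(a,d), linked(b,b), linked(b,c), linked(b,e), linked(c,c), linked(c,d), linked(c,e), linked(d,b), linked(d,d), linked(d,e), linked(e,b), linked(e,d), linked(e,e)}  (40 atoms)
goal ⊆ F2  ⇒  h_max = 2

2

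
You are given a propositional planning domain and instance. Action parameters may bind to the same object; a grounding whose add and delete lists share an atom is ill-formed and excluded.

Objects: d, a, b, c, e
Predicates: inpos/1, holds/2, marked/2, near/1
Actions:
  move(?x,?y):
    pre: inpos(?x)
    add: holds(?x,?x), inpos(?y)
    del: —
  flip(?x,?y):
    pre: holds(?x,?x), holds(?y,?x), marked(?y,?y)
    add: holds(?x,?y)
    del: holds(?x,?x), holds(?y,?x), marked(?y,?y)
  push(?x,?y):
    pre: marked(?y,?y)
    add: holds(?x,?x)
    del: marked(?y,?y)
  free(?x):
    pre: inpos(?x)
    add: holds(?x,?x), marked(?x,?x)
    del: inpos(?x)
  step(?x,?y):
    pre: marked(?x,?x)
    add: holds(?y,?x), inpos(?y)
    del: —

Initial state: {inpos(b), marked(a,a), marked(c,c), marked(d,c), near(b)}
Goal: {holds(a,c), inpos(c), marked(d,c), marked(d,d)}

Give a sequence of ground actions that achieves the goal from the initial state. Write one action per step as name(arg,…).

1. move(b,d)  →  {holds(b,b), inpos(b), inpos(d), marked(a,a), marked(c,c), marked(d,c), near(b)}
2. move(d,c)  →  {holds(b,b), holds(d,d), inpos(b), inpos(c), inpos(d), marked(a,a), marked(c,c), marked(d,c), near(b)}
3. free(d)  →  {holds(b,b), holds(d,d), inpos(b), inpos(c), marked(a,a), marked(c,c), marked(d,c), marked(d,d), near(b)}
4. step(c,a)  →  {holds(a,c), holds(b,b), holds(d,d), inpos(a), inpos(b), inpos(c), marked(a,a), marked(c,c), marked(d,c), marked(d,d), near(b)}

move(b,d); move(d,c); free(d); step(c,a)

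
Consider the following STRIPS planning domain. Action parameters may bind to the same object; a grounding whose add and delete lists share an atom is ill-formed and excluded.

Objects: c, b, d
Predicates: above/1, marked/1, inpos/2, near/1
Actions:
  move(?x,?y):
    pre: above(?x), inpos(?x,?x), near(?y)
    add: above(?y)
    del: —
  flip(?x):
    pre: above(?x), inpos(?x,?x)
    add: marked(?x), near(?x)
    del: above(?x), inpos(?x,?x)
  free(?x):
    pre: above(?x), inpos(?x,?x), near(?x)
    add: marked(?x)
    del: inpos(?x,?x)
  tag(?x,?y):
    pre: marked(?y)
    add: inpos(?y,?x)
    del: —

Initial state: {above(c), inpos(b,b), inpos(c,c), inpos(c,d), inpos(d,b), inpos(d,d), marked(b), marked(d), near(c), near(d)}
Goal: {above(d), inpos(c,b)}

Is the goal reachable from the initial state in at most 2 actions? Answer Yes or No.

No

1. move(c,d)  →  {above(c), above(d), inpos(b,b), inpos(c,c), inpos(c,d), inpos(d,b), inpos(d,d), marked(b), marked(d), near(c), near(d)}
2. flip(c)  →  {above(d), inpos(b,b), inpos(c,d), inpos(d,b), inpos(d,d), marked(b), marked(c), marked(d), near(c), near(d)}
3. tag(b,c)  →  {above(d), inpos(b,b), inpos(c,b), inpos(c,d), inpos(d,b), inpos(d,d), marked(b), marked(c), marked(d), near(c), near(d)}
optimal plan length = 3; 3 > 2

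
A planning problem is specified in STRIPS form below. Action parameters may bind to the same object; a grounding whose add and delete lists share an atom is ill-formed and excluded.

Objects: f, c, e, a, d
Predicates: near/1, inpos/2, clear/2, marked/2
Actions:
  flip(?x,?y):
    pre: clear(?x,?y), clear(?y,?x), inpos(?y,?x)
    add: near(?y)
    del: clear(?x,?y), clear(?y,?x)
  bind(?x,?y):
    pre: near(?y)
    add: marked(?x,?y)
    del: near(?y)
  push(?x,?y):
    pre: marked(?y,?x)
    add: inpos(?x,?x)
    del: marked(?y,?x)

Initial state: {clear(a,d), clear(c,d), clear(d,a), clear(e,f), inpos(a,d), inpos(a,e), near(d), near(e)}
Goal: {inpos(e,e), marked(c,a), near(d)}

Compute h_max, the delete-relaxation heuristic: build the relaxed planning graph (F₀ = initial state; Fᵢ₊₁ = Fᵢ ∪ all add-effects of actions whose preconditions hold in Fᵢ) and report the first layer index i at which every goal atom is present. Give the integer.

F0 = init (8 atoms)
F1 = F0 ∪ {marked(a,d), marked(a,e), marked(c,d), marked(c,e), marked(d,d), marked(d,e), marked(e,d), marked(e,e), marked(f,d), marked(f,e), near(a)}  (19 atoms)
F2 = F1 ∪ {inpos(d,d), inpos(e,e), marked(a,a), marked(c,a), marked(d,a), marked(e,a), marked(f,a)}  (26 atoms)
goal ⊆ F2  ⇒  h_max = 2

2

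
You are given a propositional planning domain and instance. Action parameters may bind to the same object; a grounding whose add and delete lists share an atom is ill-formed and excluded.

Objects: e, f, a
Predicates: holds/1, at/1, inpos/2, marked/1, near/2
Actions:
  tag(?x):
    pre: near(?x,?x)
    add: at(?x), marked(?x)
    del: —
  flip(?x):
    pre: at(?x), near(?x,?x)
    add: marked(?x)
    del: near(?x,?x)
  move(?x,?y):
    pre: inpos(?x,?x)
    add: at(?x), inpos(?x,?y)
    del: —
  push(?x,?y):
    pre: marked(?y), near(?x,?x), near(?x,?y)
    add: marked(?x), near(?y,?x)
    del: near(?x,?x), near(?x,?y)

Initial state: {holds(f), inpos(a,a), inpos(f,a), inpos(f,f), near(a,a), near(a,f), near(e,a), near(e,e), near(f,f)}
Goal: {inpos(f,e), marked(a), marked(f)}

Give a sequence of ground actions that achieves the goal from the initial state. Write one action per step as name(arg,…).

1. tag(f)  →  {at(f), holds(f), inpos(a,a), inpos(f,a), inpos(f,f), marked(f), near(a,a), near(a,f), near(e,a), near(e,e), near(f,f)}
2. tag(a)  →  {at(a), at(f), holds(f), inpos(a,a), inpos(f,a), inpos(f,f), marked(a), marked(f), near(a,a), near(a,f), near(e,a), near(e,e), near(f,f)}
3. move(f,e)  →  {at(a), at(f), holds(f), inpos(a,a), inpos(f,a), inpos(f,e), inpos(f,f), marked(a), marked(f), near(a,a), near(a,f), near(e,a), near(e,e), near(f,f)}

tag(f); tag(a); move(f,e)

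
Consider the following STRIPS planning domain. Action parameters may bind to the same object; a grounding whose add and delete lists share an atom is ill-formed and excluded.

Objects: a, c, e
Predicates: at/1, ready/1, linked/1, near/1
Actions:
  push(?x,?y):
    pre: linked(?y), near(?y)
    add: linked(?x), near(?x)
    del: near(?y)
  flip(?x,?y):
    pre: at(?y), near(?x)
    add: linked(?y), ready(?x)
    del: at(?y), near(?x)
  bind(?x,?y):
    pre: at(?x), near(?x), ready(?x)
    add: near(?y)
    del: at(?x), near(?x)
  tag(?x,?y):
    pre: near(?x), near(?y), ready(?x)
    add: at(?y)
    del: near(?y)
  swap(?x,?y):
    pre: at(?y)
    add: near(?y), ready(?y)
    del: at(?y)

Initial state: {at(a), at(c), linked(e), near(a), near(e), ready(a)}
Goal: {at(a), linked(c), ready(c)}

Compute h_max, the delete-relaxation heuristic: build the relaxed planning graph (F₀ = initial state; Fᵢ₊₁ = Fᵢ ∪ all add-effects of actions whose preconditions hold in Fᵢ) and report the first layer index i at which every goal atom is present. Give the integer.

F0 = init (6 atoms)
F1 = F0 ∪ {at(e), linked(a), linked(c), near(c), ready(c), ready(e)}  (12 atoms)
goal ⊆ F1  ⇒  h_max = 1

1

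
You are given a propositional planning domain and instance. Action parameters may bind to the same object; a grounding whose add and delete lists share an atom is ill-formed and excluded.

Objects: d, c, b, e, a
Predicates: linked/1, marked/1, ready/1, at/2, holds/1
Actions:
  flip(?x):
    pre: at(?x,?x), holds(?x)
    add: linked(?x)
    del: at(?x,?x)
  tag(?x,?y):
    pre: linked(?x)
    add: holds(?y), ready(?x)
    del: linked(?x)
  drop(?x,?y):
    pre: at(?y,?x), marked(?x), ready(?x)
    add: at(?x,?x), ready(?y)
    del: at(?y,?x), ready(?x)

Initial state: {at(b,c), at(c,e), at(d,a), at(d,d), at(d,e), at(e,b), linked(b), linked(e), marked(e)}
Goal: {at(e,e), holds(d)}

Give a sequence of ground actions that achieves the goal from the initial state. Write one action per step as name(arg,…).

tag(e,d); drop(e,d)

1. tag(e,d)  →  {at(b,c), at(c,e), at(d,a), at(d,d), at(d,e), at(e,b), holds(d), linked(b), marked(e), ready(e)}
2. drop(e,d)  →  {at(b,c), at(c,e), at(d,a), at(d,d), at(e,b), at(e,e), holds(d), linked(b), marked(e), ready(d)}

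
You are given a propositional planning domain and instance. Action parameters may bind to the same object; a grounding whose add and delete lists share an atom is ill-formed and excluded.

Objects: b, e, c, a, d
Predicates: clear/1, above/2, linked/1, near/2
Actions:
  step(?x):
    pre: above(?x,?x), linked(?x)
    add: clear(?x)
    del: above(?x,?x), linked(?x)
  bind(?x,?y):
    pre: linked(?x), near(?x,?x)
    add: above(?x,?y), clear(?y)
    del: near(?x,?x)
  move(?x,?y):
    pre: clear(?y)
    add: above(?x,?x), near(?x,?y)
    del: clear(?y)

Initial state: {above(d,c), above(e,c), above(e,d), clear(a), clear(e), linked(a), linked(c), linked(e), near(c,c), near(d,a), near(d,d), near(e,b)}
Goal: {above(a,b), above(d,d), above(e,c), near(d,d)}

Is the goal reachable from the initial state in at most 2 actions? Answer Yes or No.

No

1. move(a,a)  →  {above(a,a), above(d,c), above(e,c), above(e,d), clear(e), linked(a), linked(c), linked(e), near(a,a), near(c,c), near(d,a), near(d,d), near(e,b)}
2. bind(a,b)  →  {above(a,a), above(a,b), above(d,c), above(e,c), above(e,d), clear(b), clear(e), linked(a), linked(c), linked(e), near(c,c), near(d,a), near(d,d), near(e,b)}
3. move(d,b)  →  {above(a,a), above(a,b), above(d,c), above(d,d), above(e,c), above(e,d), clear(e), linked(a), linked(c), linked(e), near(c,c), near(d,a), near(d,b), near(d,d), near(e,b)}
optimal plan length = 3; 3 > 2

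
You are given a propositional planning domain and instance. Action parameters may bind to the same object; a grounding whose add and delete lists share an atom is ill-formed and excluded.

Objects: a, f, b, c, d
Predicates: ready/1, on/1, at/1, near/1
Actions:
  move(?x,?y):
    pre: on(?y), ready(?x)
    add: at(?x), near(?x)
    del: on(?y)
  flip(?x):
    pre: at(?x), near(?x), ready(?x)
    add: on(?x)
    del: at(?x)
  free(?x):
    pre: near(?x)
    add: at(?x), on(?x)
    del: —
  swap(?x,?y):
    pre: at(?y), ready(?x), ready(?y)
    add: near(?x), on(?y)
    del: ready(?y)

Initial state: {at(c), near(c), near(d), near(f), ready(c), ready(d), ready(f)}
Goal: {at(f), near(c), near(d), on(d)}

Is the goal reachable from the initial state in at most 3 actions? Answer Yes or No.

Yes

1. free(f)  →  {at(c), at(f), near(c), near(d), near(f), on(f), ready(c), ready(d), ready(f)}
2. free(d)  →  {at(c), at(d), at(f), near(c), near(d), near(f), on(d), on(f), ready(c), ready(d), ready(f)}
optimal plan length = 2; 2 ≤ 3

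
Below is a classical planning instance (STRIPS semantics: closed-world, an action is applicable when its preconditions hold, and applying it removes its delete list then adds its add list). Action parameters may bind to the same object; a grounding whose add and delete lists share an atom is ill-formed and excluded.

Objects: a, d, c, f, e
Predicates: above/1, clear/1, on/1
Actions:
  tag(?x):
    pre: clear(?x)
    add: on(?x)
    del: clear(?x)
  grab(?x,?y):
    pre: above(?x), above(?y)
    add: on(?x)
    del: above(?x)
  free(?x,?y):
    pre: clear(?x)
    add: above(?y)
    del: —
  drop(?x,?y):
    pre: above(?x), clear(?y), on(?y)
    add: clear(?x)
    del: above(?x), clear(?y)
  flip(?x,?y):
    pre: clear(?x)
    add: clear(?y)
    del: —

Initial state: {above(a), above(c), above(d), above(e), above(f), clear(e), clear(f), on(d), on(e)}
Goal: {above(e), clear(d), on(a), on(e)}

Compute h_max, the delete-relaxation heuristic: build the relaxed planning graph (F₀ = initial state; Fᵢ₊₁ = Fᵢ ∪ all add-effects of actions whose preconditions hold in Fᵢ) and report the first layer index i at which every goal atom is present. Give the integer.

1

F0 = init (9 atoms)
F1 = F0 ∪ {clear(a), clear(c), clear(d), on(a), on(c), on(f)}  (15 atoms)
goal ⊆ F1  ⇒  h_max = 1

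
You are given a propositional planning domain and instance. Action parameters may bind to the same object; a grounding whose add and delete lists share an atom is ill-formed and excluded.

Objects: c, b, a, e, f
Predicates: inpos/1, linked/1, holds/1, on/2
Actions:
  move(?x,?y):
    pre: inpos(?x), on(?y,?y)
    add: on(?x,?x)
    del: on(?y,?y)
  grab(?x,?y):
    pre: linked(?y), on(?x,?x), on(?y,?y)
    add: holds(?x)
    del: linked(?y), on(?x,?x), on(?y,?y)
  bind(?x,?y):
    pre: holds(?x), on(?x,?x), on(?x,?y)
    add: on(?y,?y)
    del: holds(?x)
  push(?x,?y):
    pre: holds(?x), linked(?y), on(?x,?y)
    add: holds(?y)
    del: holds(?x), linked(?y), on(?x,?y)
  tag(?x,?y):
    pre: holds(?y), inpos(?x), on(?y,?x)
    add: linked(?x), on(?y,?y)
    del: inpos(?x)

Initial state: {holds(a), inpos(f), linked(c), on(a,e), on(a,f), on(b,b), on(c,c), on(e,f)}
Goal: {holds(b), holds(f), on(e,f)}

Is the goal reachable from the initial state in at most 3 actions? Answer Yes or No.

Yes

1. grab(b,c)  →  {holds(a), holds(b), inpos(f), on(a,e), on(a,f), on(e,f)}
2. tag(f,a)  →  {holds(a), holds(b), linked(f), on(a,a), on(a,e), on(a,f), on(e,f)}
3. push(a,f)  →  {holds(b), holds(f), on(a,a), on(a,e), on(e,f)}
optimal plan length = 3; 3 ≤ 3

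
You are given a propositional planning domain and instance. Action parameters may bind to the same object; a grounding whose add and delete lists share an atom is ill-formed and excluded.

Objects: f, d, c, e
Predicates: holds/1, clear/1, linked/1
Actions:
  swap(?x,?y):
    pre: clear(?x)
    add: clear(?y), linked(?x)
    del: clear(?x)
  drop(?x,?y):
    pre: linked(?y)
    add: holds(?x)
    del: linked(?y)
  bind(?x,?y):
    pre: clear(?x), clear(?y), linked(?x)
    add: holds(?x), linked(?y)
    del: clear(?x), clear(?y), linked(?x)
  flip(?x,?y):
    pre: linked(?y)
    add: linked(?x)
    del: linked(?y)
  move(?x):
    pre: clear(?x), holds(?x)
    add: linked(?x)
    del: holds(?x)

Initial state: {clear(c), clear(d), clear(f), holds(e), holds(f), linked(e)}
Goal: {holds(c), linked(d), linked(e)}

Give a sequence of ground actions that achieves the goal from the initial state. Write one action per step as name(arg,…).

1. swap(f,d)  →  {clear(c), clear(d), holds(e), holds(f), linked(e), linked(f)}
2. swap(d,f)  →  {clear(c), clear(f), holds(e), holds(f), linked(d), linked(e), linked(f)}
3. drop(c,f)  →  {clear(c), clear(f), holds(c), holds(e), holds(f), linked(d), linked(e)}

swap(f,d); swap(d,f); drop(c,f)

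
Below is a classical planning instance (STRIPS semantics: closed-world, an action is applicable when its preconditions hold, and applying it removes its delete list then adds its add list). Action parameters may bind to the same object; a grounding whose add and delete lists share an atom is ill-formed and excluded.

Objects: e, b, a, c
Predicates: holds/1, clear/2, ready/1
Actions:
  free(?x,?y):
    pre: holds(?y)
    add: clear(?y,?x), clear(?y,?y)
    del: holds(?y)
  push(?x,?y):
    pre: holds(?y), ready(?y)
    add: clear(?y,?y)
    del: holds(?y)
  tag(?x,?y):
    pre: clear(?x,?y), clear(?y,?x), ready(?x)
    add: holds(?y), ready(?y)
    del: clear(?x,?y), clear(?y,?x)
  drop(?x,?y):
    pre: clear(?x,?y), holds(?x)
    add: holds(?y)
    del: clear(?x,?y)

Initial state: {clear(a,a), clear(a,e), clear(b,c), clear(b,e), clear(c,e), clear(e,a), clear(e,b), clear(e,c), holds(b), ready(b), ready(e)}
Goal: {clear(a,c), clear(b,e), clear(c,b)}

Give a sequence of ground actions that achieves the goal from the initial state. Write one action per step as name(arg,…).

tag(e,a); free(c,a); tag(e,c); free(b,c)

1. tag(e,a)  →  {clear(a,a), clear(b,c), clear(b,e), clear(c,e), clear(e,b), clear(e,c), holds(a), holds(b), ready(a), ready(b), ready(e)}
2. free(c,a)  →  {clear(a,a), clear(a,c), clear(b,c), clear(b,e), clear(c,e), clear(e,b), clear(e,c), holds(b), ready(a), ready(b), ready(e)}
3. tag(e,c)  →  {clear(a,a), clear(a,c), clear(b,c), clear(b,e), clear(e,b), holds(b), holds(c), ready(a), ready(b), ready(c), ready(e)}
4. free(b,c)  →  {clear(a,a), clear(a,c), clear(b,c), clear(b,e), clear(c,b), clear(c,c), clear(e,b), holds(b), ready(a), ready(b), ready(c), ready(e)}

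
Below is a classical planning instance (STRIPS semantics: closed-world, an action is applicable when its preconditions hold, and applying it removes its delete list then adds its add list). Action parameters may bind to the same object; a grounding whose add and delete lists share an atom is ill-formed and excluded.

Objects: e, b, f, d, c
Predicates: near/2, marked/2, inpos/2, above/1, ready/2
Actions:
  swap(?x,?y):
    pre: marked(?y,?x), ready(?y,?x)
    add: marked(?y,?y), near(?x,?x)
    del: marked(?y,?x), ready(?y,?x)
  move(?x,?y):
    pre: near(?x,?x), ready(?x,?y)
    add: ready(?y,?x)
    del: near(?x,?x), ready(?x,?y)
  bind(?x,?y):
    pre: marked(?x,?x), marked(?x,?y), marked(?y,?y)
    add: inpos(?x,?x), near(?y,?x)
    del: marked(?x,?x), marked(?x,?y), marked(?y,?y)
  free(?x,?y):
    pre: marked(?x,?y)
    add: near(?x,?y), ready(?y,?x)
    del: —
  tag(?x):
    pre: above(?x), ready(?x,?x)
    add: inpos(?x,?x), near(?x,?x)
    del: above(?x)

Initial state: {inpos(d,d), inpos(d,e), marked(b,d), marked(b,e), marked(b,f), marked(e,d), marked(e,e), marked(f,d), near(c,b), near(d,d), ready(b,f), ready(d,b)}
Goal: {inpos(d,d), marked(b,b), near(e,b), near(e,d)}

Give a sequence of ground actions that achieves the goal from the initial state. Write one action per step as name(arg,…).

swap(f,b); move(d,b); bind(b,e); swap(d,b); free(e,d)

1. swap(f,b)  →  {inpos(d,d), inpos(d,e), marked(b,b), marked(b,d), marked(b,e), marked(e,d), marked(e,e), marked(f,d), near(c,b), near(d,d), near(f,f), ready(d,b)}
2. move(d,b)  →  {inpos(d,d), inpos(d,e), marked(b,b), marked(b,d), marked(b,e), marked(e,d), marked(e,e), marked(f,d), near(c,b), near(f,f), ready(b,d)}
3. bind(b,e)  →  {inpos(b,b), inpos(d,d), inpos(d,e), marked(b,d), marked(e,d), marked(f,d), near(c,b), near(e,b), near(f,f), ready(b,d)}
4. swap(d,b)  →  {inpos(b,b), inpos(d,d), inpos(d,e), marked(b,b), marked(e,d), marked(f,d), near(c,b), near(d,d), near(e,b), near(f,f)}
5. free(e,d)  →  {inpos(b,b), inpos(d,d), inpos(d,e), marked(b,b), marked(e,d), marked(f,d), near(c,b), near(d,d), near(e,b), near(e,d), near(f,f), ready(d,e)}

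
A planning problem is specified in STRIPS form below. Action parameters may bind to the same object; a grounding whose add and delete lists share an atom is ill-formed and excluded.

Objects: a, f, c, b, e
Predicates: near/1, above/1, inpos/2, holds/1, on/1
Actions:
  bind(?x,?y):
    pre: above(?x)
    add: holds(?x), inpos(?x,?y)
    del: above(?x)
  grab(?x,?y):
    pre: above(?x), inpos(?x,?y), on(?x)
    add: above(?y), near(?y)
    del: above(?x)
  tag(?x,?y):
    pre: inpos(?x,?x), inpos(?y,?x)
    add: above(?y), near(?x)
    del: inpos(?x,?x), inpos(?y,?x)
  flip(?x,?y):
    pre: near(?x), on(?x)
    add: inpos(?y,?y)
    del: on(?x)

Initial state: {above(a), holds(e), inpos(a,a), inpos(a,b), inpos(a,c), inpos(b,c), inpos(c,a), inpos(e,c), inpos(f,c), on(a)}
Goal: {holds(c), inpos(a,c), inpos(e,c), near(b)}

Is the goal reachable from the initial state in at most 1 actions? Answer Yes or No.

No

1. grab(a,b)  →  {above(b), holds(e), inpos(a,a), inpos(a,b), inpos(a,c), inpos(b,c), inpos(c,a), inpos(e,c), inpos(f,c), near(b), on(a)}
2. tag(a,c)  →  {above(b), above(c), holds(e), inpos(a,b), inpos(a,c), inpos(b,c), inpos(e,c), inpos(f,c), near(a), near(b), on(a)}
3. bind(c,a)  →  {above(b), holds(c), holds(e), inpos(a,b), inpos(a,c), inpos(b,c), inpos(c,a), inpos(e,c), inpos(f,c), near(a), near(b), on(a)}
optimal plan length = 3; 3 > 1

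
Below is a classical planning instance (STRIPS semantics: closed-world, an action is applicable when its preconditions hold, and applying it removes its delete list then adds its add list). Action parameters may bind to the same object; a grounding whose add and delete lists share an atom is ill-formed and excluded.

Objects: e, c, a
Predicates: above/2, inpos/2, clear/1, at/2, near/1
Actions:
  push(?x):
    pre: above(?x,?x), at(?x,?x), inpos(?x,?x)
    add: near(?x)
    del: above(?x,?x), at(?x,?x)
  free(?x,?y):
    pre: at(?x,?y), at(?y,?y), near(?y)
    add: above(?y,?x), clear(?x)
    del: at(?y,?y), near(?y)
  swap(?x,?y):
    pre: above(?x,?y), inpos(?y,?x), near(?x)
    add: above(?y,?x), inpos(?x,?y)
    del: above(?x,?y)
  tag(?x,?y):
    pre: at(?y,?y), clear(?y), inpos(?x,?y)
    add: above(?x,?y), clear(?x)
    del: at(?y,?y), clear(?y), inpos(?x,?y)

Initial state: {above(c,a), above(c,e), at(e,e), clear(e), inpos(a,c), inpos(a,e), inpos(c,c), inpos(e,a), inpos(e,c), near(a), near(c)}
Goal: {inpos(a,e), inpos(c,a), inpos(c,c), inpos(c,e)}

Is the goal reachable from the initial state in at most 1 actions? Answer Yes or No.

No

1. swap(c,e)  →  {above(c,a), above(e,c), at(e,e), clear(e), inpos(a,c), inpos(a,e), inpos(c,c), inpos(c,e), inpos(e,a), inpos(e,c), near(a), near(c)}
2. swap(c,a)  →  {above(a,c), above(e,c), at(e,e), clear(e), inpos(a,c), inpos(a,e), inpos(c,a), inpos(c,c), inpos(c,e), inpos(e,a), inpos(e,c), near(a), near(c)}
optimal plan length = 2; 2 > 1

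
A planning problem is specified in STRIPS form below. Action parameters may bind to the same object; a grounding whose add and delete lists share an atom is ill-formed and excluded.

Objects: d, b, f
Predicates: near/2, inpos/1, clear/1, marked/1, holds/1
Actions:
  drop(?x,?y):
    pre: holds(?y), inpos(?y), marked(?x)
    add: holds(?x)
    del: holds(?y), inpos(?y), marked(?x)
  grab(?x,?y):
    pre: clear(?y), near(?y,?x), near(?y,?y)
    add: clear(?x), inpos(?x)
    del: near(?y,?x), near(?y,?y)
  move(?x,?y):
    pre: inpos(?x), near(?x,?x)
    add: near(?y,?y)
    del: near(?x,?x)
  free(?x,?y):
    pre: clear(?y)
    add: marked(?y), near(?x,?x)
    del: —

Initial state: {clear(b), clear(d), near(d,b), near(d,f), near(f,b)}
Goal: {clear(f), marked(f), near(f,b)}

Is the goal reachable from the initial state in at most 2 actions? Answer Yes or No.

No

1. free(d,d)  →  {clear(b), clear(d), marked(d), near(d,b), near(d,d), near(d,f), near(f,b)}
2. grab(f,d)  →  {clear(b), clear(d), clear(f), inpos(f), marked(d), near(d,b), near(f,b)}
3. free(d,f)  →  {clear(b), clear(d), clear(f), inpos(f), marked(d), marked(f), near(d,b), near(d,d), near(f,b)}
optimal plan length = 3; 3 > 2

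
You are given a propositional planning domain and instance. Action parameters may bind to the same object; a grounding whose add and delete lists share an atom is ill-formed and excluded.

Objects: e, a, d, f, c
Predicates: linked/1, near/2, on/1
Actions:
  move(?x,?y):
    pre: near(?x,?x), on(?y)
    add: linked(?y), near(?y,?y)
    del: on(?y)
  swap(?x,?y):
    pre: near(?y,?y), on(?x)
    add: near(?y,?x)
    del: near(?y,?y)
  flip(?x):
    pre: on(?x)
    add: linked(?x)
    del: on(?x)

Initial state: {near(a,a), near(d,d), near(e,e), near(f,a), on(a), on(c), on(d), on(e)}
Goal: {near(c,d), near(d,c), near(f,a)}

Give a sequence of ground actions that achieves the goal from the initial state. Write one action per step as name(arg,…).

swap(c,d); move(e,c); swap(d,c)

1. swap(c,d)  →  {near(a,a), near(d,c), near(e,e), near(f,a), on(a), on(c), on(d), on(e)}
2. move(e,c)  →  {linked(c), near(a,a), near(c,c), near(d,c), near(e,e), near(f,a), on(a), on(d), on(e)}
3. swap(d,c)  →  {linked(c), near(a,a), near(c,d), near(d,c), near(e,e), near(f,a), on(a), on(d), on(e)}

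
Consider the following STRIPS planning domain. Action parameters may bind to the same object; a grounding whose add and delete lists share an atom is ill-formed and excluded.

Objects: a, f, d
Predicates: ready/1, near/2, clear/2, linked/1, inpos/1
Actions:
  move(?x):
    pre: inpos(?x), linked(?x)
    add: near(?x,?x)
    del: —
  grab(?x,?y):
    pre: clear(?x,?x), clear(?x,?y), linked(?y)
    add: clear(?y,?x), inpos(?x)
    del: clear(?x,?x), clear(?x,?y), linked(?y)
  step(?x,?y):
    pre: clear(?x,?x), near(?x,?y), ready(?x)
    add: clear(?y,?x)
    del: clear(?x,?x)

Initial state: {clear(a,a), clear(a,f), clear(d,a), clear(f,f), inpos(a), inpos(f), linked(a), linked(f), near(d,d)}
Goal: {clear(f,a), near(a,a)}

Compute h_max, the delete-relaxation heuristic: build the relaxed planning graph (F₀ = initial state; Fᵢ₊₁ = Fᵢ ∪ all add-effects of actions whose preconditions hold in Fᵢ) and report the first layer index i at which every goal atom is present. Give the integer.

1

F0 = init (9 atoms)
F1 = F0 ∪ {clear(f,a), near(a,a), near(f,f)}  (12 atoms)
goal ⊆ F1  ⇒  h_max = 1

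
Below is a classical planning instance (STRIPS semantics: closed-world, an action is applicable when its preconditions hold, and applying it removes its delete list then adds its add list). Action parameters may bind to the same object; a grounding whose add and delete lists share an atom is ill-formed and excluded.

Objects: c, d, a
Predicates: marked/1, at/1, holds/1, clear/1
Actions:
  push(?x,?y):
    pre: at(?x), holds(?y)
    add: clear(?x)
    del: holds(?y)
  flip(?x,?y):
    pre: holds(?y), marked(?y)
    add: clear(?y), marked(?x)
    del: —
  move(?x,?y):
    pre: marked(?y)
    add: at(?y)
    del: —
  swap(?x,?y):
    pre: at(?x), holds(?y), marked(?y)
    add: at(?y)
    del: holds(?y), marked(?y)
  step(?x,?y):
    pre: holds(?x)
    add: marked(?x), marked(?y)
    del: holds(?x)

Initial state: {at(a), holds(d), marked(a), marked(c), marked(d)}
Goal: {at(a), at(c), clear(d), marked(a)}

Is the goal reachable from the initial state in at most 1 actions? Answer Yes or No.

1. flip(c,d)  →  {at(a), clear(d), holds(d), marked(a), marked(c), marked(d)}
2. move(c,c)  →  {at(a), at(c), clear(d), holds(d), marked(a), marked(c), marked(d)}
optimal plan length = 2; 2 > 1

No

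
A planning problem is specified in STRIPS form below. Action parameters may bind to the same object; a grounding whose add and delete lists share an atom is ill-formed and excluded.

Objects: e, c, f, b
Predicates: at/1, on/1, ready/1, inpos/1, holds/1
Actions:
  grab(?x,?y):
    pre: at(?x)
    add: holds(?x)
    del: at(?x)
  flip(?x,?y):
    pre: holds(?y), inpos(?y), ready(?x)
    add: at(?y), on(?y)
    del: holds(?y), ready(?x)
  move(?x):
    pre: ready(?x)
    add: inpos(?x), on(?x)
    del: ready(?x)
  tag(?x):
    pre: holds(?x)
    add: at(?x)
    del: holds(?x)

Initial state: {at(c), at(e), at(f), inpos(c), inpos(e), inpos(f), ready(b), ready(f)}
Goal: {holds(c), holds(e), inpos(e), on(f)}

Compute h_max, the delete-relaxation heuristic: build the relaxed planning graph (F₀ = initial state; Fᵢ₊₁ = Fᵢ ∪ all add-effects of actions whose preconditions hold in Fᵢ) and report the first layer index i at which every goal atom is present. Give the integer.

F0 = init (8 atoms)
F1 = F0 ∪ {holds(c), holds(e), holds(f), inpos(b), on(b), on(f)}  (14 atoms)
goal ⊆ F1  ⇒  h_max = 1

1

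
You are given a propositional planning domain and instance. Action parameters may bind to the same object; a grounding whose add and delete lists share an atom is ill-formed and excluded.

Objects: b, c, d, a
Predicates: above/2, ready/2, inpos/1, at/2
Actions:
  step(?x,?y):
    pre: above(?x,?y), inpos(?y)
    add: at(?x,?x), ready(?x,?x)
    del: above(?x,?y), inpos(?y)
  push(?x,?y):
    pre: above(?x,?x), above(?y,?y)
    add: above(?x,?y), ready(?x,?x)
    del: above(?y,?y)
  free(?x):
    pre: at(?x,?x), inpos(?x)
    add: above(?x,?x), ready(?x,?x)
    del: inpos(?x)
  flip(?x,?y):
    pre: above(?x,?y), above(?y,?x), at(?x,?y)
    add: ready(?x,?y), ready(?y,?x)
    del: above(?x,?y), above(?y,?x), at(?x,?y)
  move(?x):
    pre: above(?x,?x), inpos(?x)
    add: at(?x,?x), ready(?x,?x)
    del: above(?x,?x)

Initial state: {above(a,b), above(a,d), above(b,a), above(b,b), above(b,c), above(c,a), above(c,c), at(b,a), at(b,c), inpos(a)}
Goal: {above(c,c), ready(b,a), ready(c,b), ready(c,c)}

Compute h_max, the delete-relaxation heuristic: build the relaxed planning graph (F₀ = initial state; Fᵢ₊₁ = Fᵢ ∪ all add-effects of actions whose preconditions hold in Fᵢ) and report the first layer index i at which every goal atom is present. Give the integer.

2

F0 = init (10 atoms)
F1 = F0 ∪ {above(c,b), at(b,b), at(c,c), ready(a,b), ready(b,a), ready(b,b), ready(c,c)}  (17 atoms)
F2 = F1 ∪ {ready(b,c), ready(c,b)}  (19 atoms)
goal ⊆ F2  ⇒  h_max = 2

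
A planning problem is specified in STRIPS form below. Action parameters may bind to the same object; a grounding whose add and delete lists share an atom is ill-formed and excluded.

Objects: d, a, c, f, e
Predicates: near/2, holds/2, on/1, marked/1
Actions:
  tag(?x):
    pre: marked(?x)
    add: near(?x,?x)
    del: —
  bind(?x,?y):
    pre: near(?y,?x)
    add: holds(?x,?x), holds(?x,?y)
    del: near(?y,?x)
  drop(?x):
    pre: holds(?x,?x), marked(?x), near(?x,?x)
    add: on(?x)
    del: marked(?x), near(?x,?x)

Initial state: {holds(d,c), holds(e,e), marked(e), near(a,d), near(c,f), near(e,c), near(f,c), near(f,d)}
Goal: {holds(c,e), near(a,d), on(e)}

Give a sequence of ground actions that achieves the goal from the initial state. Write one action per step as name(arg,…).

1. tag(e)  →  {holds(d,c), holds(e,e), marked(e), near(a,d), near(c,f), near(e,c), near(e,e), near(f,c), near(f,d)}
2. bind(c,e)  →  {holds(c,c), holds(c,e), holds(d,c), holds(e,e), marked(e), near(a,d), near(c,f), near(e,e), near(f,c), near(f,d)}
3. drop(e)  →  {holds(c,c), holds(c,e), holds(d,c), holds(e,e), near(a,d), near(c,f), near(f,c), near(f,d), on(e)}

tag(e); bind(c,e); drop(e)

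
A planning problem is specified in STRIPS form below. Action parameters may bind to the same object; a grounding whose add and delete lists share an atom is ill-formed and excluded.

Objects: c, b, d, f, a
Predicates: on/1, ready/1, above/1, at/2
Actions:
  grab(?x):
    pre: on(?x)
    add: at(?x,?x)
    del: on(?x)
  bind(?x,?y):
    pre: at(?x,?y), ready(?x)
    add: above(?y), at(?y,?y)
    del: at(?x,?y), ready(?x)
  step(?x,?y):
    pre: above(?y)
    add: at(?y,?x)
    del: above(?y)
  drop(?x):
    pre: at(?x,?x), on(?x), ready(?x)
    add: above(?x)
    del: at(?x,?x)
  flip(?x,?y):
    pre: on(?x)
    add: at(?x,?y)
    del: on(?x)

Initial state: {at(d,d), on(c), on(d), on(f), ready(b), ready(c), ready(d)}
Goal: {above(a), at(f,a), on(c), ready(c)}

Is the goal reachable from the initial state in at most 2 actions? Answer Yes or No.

1. flip(d,a)  →  {at(d,a), at(d,d), on(c), on(f), ready(b), ready(c), ready(d)}
2. bind(d,a)  →  {above(a), at(a,a), at(d,d), on(c), on(f), ready(b), ready(c)}
3. flip(f,a)  →  {above(a), at(a,a), at(d,d), at(f,a), on(c), ready(b), ready(c)}
optimal plan length = 3; 3 > 2

No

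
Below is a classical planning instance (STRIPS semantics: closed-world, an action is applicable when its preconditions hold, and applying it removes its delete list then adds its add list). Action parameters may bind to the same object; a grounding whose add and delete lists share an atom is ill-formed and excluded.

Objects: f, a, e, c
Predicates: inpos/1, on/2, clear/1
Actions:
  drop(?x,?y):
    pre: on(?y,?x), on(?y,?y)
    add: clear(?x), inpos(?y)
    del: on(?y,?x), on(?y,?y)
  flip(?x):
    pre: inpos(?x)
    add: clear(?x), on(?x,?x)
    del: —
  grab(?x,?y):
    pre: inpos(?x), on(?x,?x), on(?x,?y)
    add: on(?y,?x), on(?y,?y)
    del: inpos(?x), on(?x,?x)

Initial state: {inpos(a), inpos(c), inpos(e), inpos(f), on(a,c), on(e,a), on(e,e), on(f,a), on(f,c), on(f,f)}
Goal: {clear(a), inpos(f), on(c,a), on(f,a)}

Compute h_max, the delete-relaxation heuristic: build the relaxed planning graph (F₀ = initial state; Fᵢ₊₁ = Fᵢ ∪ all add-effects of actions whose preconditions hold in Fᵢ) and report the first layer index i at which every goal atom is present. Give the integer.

2

F0 = init (10 atoms)
F1 = F0 ∪ {clear(a), clear(c), clear(e), clear(f), on(a,a), on(a,e), on(a,f), on(c,c), on(c,f)}  (19 atoms)
F2 = F1 ∪ {on(c,a)}  (20 atoms)
goal ⊆ F2  ⇒  h_max = 2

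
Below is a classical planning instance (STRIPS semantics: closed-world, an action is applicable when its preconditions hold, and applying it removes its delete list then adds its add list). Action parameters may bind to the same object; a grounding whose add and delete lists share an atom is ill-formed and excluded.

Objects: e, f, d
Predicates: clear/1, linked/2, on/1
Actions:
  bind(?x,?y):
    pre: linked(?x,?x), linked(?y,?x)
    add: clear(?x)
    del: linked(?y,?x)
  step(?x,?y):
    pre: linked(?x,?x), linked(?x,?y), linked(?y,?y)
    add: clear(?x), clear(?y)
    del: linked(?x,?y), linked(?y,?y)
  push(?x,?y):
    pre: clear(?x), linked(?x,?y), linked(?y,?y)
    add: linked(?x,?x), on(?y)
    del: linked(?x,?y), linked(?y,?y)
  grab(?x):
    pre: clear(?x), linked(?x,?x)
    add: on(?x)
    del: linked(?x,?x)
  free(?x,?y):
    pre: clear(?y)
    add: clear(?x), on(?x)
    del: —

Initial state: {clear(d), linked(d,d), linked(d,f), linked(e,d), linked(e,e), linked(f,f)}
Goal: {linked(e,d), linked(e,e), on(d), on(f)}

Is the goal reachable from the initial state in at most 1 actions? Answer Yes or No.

No

1. push(d,f)  →  {clear(d), linked(d,d), linked(e,d), linked(e,e), on(f)}
2. grab(d)  →  {clear(d), linked(e,d), linked(e,e), on(d), on(f)}
optimal plan length = 2; 2 > 1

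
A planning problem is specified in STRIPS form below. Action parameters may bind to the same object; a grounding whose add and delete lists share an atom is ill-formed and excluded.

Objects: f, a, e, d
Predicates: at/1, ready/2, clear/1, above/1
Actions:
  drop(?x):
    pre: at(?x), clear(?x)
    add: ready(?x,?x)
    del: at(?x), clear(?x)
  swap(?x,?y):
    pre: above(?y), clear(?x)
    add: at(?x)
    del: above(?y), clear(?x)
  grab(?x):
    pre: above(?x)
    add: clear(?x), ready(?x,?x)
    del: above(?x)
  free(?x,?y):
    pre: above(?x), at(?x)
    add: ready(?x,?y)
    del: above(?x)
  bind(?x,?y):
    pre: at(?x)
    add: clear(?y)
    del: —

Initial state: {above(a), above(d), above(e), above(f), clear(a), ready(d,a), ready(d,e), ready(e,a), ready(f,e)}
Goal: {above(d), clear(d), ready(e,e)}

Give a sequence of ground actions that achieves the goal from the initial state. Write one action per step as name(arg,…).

1. swap(a,f)  →  {above(a), above(d), above(e), at(a), ready(d,a), ready(d,e), ready(e,a), ready(f,e)}
2. grab(e)  →  {above(a), above(d), at(a), clear(e), ready(d,a), ready(d,e), ready(e,a), ready(e,e), ready(f,e)}
3. bind(a,d)  →  {above(a), above(d), at(a), clear(d), clear(e), ready(d,a), ready(d,e), ready(e,a), ready(e,e), ready(f,e)}

swap(a,f); grab(e); bind(a,d)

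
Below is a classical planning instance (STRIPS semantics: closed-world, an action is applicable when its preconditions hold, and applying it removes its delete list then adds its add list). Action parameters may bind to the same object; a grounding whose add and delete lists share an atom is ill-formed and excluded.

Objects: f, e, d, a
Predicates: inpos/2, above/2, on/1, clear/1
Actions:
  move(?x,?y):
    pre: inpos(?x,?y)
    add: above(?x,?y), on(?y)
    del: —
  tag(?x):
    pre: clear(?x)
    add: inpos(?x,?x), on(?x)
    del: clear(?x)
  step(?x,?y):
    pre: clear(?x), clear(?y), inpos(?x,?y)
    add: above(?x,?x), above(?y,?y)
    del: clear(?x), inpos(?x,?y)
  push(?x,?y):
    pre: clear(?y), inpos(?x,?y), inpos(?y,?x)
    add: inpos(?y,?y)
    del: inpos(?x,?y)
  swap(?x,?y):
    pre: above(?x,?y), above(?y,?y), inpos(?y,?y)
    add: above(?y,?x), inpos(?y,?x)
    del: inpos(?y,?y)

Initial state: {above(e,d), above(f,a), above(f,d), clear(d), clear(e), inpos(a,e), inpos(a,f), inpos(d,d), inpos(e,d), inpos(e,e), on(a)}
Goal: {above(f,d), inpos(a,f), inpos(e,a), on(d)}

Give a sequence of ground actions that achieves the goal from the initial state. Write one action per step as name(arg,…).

move(e,e); move(e,d); move(a,e); swap(a,e)

1. move(e,e)  →  {above(e,d), above(e,e), above(f,a), above(f,d), clear(d), clear(e), inpos(a,e), inpos(a,f), inpos(d,d), inpos(e,d), inpos(e,e), on(a), on(e)}
2. move(e,d)  →  {above(e,d), above(e,e), above(f,a), above(f,d), clear(d), clear(e), inpos(a,e), inpos(a,f), inpos(d,d), inpos(e,d), inpos(e,e), on(a), on(d), on(e)}
3. move(a,e)  →  {above(a,e), above(e,d), above(e,e), above(f,a), above(f,d), clear(d), clear(e), inpos(a,e), inpos(a,f), inpos(d,d), inpos(e,d), inpos(e,e), on(a), on(d), on(e)}
4. swap(a,e)  →  {above(a,e), above(e,a), above(e,d), above(e,e), above(f,a), above(f,d), clear(d), clear(e), inpos(a,e), inpos(a,f), inpos(d,d), inpos(e,a), inpos(e,d), on(a), on(d), on(e)}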